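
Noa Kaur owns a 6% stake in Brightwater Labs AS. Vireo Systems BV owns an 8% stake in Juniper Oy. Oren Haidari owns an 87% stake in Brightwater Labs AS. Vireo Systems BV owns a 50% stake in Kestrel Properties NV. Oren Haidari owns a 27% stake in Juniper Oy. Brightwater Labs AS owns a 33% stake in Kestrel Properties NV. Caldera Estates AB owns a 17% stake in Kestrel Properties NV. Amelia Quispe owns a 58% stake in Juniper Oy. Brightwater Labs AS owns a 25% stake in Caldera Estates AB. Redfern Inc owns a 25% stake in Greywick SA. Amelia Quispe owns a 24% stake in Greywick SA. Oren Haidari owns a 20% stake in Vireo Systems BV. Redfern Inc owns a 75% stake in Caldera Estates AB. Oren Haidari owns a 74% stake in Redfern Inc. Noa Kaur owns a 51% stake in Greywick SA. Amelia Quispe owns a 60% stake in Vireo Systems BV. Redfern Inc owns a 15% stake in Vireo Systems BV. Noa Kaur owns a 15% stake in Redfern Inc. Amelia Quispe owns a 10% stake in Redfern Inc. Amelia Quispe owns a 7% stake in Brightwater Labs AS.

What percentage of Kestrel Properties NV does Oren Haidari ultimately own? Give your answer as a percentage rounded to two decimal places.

Oren reaches Kestrel along 5 paths.
Via Redfern → Vireo: 74% × 15% × 50% = 5.55%.
Via Vireo: 20% × 50% = 10%.
Via Brightwater → Caldera: 87% × 25% × 17% = 3.6975%.
Via Redfern → Caldera: 74% × 75% × 17% = 9.435%.
Via Brightwater: 87% × 33% = 28.71%.
Total: 5.55% + 10% + 3.6975% + 9.435% + 28.71% = 57.3925%.
Rounded: 57.39%.

57.39%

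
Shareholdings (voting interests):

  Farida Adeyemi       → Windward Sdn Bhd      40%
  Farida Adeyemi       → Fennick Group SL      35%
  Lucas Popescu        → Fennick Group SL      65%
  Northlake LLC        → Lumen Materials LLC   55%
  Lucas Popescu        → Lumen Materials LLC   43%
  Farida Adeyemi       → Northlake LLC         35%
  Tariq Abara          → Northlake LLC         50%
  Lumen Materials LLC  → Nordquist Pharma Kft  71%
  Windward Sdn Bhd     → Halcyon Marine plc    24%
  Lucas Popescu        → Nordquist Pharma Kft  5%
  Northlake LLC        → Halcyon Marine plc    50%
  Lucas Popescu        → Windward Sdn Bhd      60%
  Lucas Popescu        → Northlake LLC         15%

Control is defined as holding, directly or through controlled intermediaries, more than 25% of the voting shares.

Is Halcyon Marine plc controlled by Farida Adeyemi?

Farida holds 40% of Windward, so Farida controls Windward.
Farida holds 35% of Northlake, so Farida controls Northlake.
Windward and Northlake together hold 24% + 50% = 74% of Halcyon, so Farida controls Halcyon.

Yes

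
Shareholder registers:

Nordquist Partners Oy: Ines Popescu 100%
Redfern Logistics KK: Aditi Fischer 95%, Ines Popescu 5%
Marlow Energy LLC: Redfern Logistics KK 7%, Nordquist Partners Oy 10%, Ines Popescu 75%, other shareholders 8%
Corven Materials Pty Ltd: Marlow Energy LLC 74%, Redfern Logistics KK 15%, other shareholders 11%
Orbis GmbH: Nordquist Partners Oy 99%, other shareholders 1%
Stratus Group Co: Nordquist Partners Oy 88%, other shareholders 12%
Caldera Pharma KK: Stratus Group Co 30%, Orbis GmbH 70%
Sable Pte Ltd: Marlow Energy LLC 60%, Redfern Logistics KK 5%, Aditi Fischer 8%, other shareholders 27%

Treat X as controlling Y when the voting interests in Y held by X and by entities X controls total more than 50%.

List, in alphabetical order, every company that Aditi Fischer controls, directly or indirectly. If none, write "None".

Redfern Logistics KK

Aditi holds 95% of Redfern, so Aditi controls Redfern.
No other company's threshold is met.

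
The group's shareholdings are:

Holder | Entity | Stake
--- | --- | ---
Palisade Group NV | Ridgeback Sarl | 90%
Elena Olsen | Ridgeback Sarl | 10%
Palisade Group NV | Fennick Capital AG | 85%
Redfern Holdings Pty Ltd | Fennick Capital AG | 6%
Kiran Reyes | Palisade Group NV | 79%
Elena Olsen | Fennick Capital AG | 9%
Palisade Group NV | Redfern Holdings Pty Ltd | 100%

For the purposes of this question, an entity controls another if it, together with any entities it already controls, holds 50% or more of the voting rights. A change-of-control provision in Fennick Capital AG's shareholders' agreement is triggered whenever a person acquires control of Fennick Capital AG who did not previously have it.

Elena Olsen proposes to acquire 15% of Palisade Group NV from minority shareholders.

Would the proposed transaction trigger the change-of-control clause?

No

The purchase changes only Elena's holdings, so Elena is the only person who could newly come to control Fennick.
Elena's largest direct stake is 10% in Ridgeback, which does not meet the threshold, so Elena controls no company.
In Fennick, Elena's side holds only 9%, not ≥ 50%.
So before the transaction, Elena does not control Fennick.
After the purchase, Elena holds 15% of Palisade directly.
Elena's side now holds 15% of Palisade, not ≥ 50%, so Elena still does not control Palisade.
After the transaction, Elena's side holds 9% of Fennick, not ≥ 50%, so Elena still does not control Fennick.
No new person acquires control, so the clause is not triggered.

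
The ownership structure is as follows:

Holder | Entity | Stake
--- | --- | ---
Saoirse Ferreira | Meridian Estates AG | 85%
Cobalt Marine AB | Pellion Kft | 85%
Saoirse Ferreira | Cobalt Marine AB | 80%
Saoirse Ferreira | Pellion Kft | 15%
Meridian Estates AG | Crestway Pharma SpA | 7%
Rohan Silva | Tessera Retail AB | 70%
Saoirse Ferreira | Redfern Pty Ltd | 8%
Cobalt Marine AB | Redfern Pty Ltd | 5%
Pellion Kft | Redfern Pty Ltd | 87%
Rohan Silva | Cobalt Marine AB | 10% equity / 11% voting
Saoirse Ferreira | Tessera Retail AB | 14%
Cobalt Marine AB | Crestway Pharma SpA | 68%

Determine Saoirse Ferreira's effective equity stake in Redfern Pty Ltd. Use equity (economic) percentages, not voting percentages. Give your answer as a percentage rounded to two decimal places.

84.21%

Saoirse reaches Redfern along 4 paths.
Via Cobalt: 80% × 5% = 4%.
Direct stake: 8% = 8%.
Via Cobalt → Pellion: 80% × 85% × 87% = 59.16%.
Via Pellion: 15% × 87% = 13.05%.
Total: 4% + 8% + 59.16% + 13.05% = 84.21%.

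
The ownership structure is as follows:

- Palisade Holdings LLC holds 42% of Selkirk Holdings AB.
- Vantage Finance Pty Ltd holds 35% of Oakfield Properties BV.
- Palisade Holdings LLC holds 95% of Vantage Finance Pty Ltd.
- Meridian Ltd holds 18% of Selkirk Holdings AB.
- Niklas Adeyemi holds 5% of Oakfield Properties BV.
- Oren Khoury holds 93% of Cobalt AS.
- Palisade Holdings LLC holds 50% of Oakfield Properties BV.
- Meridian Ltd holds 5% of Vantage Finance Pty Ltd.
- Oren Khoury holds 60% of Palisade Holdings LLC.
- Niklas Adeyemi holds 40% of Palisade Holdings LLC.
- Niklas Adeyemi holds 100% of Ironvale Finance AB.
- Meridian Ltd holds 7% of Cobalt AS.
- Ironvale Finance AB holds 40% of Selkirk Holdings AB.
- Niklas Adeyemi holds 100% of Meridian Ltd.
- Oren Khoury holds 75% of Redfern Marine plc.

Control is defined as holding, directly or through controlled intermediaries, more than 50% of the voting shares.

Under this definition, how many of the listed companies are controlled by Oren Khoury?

5

Oren holds 60% of Palisade, so Oren controls Palisade.
Oren holds 75% of Redfern, so Oren controls Redfern.
Palisade holds 95% of Vantage, so Oren controls Vantage.
Vantage and Palisade together hold 35% + 50% = 85% of Oakfield, so Oren controls Oakfield.
Oren holds 93% of Cobalt, so Oren controls Cobalt.
No other company's threshold is met.
Oren controls 5 companies.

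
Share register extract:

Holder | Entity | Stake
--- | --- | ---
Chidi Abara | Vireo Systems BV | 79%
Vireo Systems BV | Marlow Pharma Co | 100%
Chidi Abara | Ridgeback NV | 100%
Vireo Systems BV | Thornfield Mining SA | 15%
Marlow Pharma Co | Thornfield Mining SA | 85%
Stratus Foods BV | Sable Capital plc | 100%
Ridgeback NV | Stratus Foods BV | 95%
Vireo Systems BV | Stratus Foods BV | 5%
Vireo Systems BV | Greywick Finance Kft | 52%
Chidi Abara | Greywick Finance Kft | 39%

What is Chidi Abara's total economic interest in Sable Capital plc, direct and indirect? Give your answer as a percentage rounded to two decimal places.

Chidi reaches Sable along 2 paths.
Via Ridgeback → Stratus: 100% × 95% × 100% = 95%.
Via Vireo → Stratus: 79% × 5% × 100% = 3.95%.
Total: 95% + 3.95% = 98.95%.

98.95%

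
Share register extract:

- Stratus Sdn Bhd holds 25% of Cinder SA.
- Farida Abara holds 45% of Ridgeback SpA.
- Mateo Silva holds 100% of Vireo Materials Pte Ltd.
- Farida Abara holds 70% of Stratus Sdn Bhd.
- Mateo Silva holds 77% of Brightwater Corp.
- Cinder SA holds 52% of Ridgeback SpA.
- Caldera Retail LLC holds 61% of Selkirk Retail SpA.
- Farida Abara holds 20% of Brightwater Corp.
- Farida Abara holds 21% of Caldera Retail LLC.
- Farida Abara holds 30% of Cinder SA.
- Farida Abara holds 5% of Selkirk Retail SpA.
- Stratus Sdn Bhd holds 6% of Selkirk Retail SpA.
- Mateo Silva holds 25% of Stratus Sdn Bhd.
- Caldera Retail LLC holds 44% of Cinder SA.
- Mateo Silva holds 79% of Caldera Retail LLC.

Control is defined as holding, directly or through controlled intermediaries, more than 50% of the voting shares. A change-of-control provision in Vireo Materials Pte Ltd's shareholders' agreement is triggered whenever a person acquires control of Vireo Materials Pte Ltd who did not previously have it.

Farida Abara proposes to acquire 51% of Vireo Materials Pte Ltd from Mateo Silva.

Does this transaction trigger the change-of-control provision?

Yes

The purchase adds only to Farida's holdings (Mateo's stake shrinks), so Farida is the only person who could newly come to control Vireo.
Farida holds 70% of Stratus, so Farida controls Stratus.
Stratus and Farida together hold 25% + 30% = 55% of Cinder, so Farida controls Cinder.
Farida and Cinder together hold 45% + 52% = 97% of Ridgeback, so Farida controls Ridgeback.
Neither Farida nor any entity Farida controls holds any voting interest in Vireo.
So before the transaction, Farida does not control Vireo.
After the purchase, Farida holds 51% of Vireo directly, and Mateo's stake falls to 49%.
Farida holds 51% of Vireo, so Farida controls Vireo.
Farida did not control Vireo before and does after, so the clause is triggered.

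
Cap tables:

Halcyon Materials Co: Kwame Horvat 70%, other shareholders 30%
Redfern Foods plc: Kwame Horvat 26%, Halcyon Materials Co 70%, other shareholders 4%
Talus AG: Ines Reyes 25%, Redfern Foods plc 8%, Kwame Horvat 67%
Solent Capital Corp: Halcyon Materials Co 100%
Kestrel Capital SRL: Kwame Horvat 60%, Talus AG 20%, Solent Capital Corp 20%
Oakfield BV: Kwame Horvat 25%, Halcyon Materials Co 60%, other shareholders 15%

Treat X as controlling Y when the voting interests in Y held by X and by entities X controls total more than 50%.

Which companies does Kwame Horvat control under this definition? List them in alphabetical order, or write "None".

Kwame holds 70% of Halcyon, so Kwame controls Halcyon.
Kwame and Halcyon together hold 26% + 70% = 96% of Redfern, so Kwame controls Redfern.
Redfern and Kwame together hold 8% + 67% = 75% of Talus, so Kwame controls Talus.
Halcyon holds 100% of Solent, so Kwame controls Solent.
Kwame and Talus and Solent together hold 60% + 20% + 20% = 100% of Kestrel, so Kwame controls Kestrel.
Kwame and Halcyon together hold 25% + 60% = 85% of Oakfield, so Kwame controls Oakfield.

Halcyon Materials Co, Kestrel Capital SRL, Oakfield BV, Redfern Foods plc, Solent Capital Corp, Talus AG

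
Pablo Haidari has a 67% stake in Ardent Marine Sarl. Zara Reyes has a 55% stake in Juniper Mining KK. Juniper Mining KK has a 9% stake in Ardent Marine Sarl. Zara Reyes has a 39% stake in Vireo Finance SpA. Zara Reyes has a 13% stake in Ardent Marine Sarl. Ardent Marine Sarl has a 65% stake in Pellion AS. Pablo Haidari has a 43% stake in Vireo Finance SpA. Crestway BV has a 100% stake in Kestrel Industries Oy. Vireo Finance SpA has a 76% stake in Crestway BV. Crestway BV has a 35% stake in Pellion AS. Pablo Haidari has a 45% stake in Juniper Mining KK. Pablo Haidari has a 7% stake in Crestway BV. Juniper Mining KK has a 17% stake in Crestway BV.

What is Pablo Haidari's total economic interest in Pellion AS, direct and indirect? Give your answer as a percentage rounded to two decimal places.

Pablo reaches Pellion along 5 paths.
Via Juniper → Crestway: 45% × 17% × 35% = 2.6775%.
Via Crestway: 7% × 35% = 2.45%.
Via Vireo → Crestway: 43% × 76% × 35% = 11.438%.
Via Ardent: 67% × 65% = 43.55%.
Via Juniper → Ardent: 45% × 9% × 65% = 2.6325%.
Total: 2.6775% + 2.45% + 11.438% + 43.55% + 2.6325% = 62.748%.
Rounded: 62.75%.

62.75%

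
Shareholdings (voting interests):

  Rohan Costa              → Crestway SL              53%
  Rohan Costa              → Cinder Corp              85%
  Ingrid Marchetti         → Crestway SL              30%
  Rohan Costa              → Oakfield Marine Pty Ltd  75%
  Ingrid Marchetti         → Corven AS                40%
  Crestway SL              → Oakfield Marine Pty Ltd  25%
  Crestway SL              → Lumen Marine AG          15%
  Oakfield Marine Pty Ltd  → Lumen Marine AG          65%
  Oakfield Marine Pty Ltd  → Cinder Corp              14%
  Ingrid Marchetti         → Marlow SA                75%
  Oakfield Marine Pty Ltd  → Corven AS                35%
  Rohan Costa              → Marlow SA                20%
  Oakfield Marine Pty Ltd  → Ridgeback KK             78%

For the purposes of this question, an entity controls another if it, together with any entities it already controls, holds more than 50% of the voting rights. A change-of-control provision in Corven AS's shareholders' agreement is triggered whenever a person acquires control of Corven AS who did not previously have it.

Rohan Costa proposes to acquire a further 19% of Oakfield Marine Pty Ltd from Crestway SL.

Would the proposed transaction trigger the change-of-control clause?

The purchase adds only to Rohan's holdings (Crestway's stake shrinks), so Rohan is the only person who could newly come to control Corven.
Rohan holds 53% of Crestway, so Rohan controls Crestway.
Crestway and Rohan together hold 25% + 75% = 100% of Oakfield, so Rohan controls Oakfield.
Oakfield and Rohan together hold 14% + 85% = 99% of Cinder, so Rohan controls Cinder.
Oakfield holds 78% of Ridgeback, so Rohan controls Ridgeback.
Crestway and Oakfield together hold 15% + 65% = 80% of Lumen, so Rohan controls Lumen.
In Corven, Rohan's side holds only 35%, not > 50%.
So before the transaction, Rohan does not control Corven.
After the purchase, Rohan's direct stake in Oakfield rises to 75% + 19% = 94%, and Crestway's stake falls to 6%.
Crestway and Rohan together hold 6% + 94% = 100% of Oakfield, so Rohan controls Oakfield.
After the transaction, Rohan's side holds 35% of Corven, not > 50%, so Rohan still does not control Corven.
No new person acquires control, so the clause is not triggered.

No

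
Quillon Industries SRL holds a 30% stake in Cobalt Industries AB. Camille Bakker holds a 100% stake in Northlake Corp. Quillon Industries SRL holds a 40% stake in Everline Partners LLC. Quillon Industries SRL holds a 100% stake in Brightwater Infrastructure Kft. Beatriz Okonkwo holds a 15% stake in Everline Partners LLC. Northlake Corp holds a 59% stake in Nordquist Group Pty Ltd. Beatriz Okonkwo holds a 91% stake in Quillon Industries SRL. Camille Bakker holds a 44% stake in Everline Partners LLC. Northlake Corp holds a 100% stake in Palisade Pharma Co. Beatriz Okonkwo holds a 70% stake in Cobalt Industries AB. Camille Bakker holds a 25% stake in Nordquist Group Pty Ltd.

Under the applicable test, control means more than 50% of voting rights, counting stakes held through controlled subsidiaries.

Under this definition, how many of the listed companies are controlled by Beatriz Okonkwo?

Beatriz holds 91% of Quillon, so Beatriz controls Quillon.
Beatriz and Quillon together hold 15% + 40% = 55% of Everline, so Beatriz controls Everline.
Beatriz and Quillon together hold 70% + 30% = 100% of Cobalt, so Beatriz controls Cobalt.
Quillon holds 100% of Brightwater, so Beatriz controls Brightwater.
No other company's threshold is met.
Beatriz controls 4 companies.

4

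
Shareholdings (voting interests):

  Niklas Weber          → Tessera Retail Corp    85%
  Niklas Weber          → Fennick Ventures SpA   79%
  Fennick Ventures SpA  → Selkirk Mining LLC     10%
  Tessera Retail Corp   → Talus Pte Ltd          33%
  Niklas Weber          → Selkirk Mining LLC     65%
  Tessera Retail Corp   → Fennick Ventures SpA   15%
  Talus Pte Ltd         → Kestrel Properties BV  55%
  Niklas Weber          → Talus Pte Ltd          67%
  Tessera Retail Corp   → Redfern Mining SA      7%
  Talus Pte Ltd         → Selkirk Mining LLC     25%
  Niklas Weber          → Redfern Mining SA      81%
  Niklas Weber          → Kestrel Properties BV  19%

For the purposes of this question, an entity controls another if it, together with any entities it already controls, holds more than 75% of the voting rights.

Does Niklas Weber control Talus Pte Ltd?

Yes

Niklas holds 85% of Tessera, so Niklas controls Tessera.
Tessera and Niklas together hold 33% + 67% = 100% of Talus, so Niklas controls Talus.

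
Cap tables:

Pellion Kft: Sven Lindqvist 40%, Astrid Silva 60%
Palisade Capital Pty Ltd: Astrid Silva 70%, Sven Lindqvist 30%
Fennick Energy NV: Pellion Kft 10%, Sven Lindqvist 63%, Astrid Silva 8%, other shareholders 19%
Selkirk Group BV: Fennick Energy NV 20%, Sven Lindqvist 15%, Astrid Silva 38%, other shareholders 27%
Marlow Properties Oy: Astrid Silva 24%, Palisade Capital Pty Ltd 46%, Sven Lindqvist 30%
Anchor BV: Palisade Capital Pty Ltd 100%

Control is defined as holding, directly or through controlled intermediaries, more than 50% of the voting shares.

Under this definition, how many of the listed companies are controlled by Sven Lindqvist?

1

Sven holds 63% of Fennick, so Sven controls Fennick.
No other company's threshold is met.
Sven controls 1 company.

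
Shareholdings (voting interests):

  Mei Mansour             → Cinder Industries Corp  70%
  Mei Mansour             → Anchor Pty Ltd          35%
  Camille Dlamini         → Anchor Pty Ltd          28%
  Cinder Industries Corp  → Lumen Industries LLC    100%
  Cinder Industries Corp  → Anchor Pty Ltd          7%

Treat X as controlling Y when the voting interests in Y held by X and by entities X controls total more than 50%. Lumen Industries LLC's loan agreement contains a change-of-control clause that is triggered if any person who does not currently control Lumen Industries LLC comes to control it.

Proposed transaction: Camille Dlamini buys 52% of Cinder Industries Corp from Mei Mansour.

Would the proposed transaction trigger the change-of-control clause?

The purchase adds only to Camille's holdings (Mei's stake shrinks), so Camille is the only person who could newly come to control Lumen.
Camille's largest direct stake is 28% in Anchor, which does not meet the threshold, so Camille controls no company.
Neither Camille nor any entity Camille controls holds any voting interest in Lumen.
So before the transaction, Camille does not control Lumen.
After the purchase, Camille holds 52% of Cinder directly, and Mei's stake falls to 18%.
Camille holds 52% of Cinder, so Camille controls Cinder.
Cinder holds 100% of Lumen, so Camille controls Lumen.
Camille did not control Lumen before and does after, so the clause is triggered.

Yes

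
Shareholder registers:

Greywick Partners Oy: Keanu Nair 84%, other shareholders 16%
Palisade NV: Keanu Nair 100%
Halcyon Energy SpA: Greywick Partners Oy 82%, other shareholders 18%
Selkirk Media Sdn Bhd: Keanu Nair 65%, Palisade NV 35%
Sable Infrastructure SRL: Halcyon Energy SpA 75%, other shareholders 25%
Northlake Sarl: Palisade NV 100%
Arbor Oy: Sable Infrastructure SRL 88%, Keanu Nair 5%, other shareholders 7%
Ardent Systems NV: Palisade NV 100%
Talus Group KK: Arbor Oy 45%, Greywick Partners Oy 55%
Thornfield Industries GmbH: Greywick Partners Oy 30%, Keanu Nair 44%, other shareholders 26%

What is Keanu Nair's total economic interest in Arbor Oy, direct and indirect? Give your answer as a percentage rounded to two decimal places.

50.46%

Keanu reaches Arbor along 2 paths.
Via Greywick → Halcyon → Sable: 84% × 82% × 75% × 88% = 45.4608%.
Direct stake: 5% = 5%.
Total: 45.4608% + 5% = 50.4608%.
Rounded: 50.46%.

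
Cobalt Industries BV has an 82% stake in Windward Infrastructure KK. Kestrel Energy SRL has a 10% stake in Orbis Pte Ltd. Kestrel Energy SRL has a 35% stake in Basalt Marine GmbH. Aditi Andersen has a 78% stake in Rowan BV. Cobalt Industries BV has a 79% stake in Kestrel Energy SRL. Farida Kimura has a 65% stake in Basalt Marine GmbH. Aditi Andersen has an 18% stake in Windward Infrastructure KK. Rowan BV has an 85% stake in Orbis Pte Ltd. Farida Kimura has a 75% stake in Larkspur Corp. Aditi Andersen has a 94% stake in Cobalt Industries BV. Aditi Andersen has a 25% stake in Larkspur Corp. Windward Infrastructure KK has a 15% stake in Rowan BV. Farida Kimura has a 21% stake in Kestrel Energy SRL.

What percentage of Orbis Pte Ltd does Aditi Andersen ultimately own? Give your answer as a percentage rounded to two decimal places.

Aditi reaches Orbis along 4 paths.
Via Windward → Rowan: 18% × 15% × 85% = 2.295%.
Via Cobalt → Windward → Rowan: 94% × 82% × 15% × 85% = 9.8277%.
Via Rowan: 78% × 85% = 66.3%.
Via Cobalt → Kestrel: 94% × 79% × 10% = 7.426%.
Total: 2.295% + 9.8277% + 66.3% + 7.426% = 85.8487%.
Rounded: 85.85%.

85.85%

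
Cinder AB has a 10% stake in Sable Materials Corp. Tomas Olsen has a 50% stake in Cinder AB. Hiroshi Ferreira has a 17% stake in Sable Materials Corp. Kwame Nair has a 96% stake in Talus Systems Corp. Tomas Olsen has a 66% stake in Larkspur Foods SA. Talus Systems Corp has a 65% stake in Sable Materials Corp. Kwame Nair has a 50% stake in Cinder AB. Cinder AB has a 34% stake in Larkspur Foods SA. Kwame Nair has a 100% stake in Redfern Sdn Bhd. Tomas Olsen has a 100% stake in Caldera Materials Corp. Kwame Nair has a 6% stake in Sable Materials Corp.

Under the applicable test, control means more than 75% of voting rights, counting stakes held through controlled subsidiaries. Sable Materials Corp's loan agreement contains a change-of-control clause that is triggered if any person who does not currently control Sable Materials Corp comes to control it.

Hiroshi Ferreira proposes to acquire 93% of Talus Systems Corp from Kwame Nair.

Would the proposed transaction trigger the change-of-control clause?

The purchase adds only to Hiroshi's holdings (Kwame's stake shrinks), so Hiroshi is the only person who could newly come to control Sable.
Hiroshi's largest direct stake is 17% in Sable, which does not meet the threshold, so Hiroshi controls no company.
In Sable, Hiroshi's side holds only 17%, not > 75%.
So before the transaction, Hiroshi does not control Sable.
After the purchase, Hiroshi holds 93% of Talus directly, and Kwame's stake falls to 3%.
Hiroshi holds 93% of Talus, so Hiroshi controls Talus.
Talus and Hiroshi together hold 65% + 17% = 82% of Sable, so Hiroshi controls Sable.
Hiroshi did not control Sable before and does after, so the clause is triggered.

Yes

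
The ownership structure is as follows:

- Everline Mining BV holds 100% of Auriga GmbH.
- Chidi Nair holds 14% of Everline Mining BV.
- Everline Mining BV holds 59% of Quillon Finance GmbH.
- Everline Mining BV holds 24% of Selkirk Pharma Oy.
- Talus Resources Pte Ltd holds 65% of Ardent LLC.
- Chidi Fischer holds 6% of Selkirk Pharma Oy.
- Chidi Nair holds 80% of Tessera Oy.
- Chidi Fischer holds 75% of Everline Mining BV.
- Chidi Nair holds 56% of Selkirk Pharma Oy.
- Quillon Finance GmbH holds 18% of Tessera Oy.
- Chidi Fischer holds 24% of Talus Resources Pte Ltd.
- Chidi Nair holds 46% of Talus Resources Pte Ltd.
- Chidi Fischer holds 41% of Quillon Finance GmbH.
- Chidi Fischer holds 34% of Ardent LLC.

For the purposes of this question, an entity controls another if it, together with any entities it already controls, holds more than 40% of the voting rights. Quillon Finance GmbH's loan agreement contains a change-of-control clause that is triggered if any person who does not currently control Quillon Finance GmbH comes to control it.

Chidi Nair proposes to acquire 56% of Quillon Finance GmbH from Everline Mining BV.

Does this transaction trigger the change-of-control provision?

The purchase adds only to Chidi Nair's holdings (Everline's stake shrinks), so Chidi Nair is the only person who could newly come to control Quillon.
Chidi Nair holds 46% of Talus, so Chidi Nair controls Talus.
Chidi Nair holds 56% of Selkirk, so Chidi Nair controls Selkirk.
Chidi Nair holds 80% of Tessera, so Chidi Nair controls Tessera.
Talus holds 65% of Ardent, so Chidi Nair controls Ardent.
Neither Chidi Nair nor any entity Chidi Nair controls holds any voting interest in Quillon.
So before the transaction, Chidi Nair does not control Quillon.
After the purchase, Chidi Nair holds 56% of Quillon directly, and Everline's stake falls to 3%.
Chidi Nair holds 56% of Quillon, so Chidi Nair controls Quillon.
Chidi Nair did not control Quillon before and does after, so the clause is triggered.

Yes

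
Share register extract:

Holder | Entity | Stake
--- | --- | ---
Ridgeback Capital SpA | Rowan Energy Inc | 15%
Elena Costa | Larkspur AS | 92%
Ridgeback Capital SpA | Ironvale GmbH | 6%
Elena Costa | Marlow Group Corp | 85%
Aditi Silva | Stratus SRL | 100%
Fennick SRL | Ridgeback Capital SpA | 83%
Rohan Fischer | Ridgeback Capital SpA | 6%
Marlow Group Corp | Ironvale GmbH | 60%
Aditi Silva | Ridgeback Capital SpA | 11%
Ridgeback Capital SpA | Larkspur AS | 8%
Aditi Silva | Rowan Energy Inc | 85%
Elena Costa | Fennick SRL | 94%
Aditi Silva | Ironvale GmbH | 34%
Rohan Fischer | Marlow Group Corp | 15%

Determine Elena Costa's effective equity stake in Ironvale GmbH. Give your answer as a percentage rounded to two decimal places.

55.68%

Elena reaches Ironvale along 2 paths.
Via Marlow: 85% × 60% = 51%.
Via Fennick → Ridgeback: 94% × 83% × 6% = 4.6812%.
Total: 51% + 4.6812% = 55.6812%.
Rounded: 55.68%.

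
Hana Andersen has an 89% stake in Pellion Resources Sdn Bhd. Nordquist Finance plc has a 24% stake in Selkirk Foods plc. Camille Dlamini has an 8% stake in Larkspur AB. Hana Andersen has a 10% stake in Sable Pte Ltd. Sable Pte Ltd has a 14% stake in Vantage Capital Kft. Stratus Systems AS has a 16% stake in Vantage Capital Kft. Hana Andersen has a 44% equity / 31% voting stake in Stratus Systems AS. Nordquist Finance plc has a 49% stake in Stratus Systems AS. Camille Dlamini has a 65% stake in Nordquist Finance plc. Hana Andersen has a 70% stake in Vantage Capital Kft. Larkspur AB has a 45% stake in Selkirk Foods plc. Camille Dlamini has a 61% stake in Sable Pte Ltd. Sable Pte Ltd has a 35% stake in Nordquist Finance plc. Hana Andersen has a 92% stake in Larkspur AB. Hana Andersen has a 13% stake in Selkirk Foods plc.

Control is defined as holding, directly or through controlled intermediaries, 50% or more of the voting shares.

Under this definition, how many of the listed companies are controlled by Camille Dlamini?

2

Camille holds 61% of Sable, so Camille controls Sable.
Sable and Camille together hold 35% + 65% = 100% of Nordquist, so Camille controls Nordquist.
No other company's threshold is met.
Camille controls 2 companies.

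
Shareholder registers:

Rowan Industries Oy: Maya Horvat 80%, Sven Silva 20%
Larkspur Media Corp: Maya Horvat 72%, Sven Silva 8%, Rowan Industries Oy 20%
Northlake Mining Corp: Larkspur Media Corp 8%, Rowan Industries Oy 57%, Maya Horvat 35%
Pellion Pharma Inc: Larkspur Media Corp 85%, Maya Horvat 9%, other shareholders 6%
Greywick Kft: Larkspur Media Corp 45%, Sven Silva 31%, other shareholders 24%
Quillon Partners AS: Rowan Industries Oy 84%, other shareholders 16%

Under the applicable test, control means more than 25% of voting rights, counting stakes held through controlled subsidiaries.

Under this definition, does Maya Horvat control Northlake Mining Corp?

Yes

Maya holds 80% of Rowan, so Maya controls Rowan.
Maya and Rowan together hold 72% + 20% = 92% of Larkspur, so Maya controls Larkspur.
Larkspur and Rowan and Maya together hold 8% + 57% + 35% = 100% of Northlake, so Maya controls Northlake.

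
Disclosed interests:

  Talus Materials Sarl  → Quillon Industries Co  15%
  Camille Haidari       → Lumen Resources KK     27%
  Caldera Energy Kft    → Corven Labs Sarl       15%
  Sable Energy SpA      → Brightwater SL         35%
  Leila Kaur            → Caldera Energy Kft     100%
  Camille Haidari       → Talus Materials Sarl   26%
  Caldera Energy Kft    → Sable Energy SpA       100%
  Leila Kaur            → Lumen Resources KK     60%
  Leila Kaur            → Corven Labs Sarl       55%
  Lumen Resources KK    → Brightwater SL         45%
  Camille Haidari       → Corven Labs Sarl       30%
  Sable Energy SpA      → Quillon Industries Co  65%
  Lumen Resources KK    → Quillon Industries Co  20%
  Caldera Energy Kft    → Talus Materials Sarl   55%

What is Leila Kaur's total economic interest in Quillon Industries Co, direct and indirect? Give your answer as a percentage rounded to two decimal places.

Leila reaches Quillon along 3 paths.
Via Caldera → Talus: 100% × 55% × 15% = 8.25%.
Via Lumen: 60% × 20% = 12%.
Via Caldera → Sable: 100% × 100% × 65% = 65%.
Total: 8.25% + 12% + 65% = 85.25%.

85.25%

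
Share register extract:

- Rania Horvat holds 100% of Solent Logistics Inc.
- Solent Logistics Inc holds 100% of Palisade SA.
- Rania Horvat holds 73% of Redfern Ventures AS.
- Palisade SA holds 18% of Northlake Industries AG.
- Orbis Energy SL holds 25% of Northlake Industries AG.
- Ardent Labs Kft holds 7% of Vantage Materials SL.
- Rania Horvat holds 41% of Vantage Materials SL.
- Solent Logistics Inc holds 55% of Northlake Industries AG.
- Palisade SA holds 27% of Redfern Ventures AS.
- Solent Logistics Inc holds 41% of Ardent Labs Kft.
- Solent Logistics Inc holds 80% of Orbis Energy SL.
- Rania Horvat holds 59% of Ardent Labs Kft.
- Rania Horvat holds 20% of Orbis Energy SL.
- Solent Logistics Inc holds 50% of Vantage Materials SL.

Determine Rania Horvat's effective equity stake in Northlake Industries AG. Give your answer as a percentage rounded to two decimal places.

98.00%

Rania reaches Northlake along 4 paths.
Via Solent → Orbis: 100% × 80% × 25% = 20%.
Via Orbis: 20% × 25% = 5%.
Via Solent: 100% × 55% = 55%.
Via Solent → Palisade: 100% × 100% × 18% = 18%.
Total: 20% + 5% + 55% + 18% = 98%.
Rounded: 98.00%.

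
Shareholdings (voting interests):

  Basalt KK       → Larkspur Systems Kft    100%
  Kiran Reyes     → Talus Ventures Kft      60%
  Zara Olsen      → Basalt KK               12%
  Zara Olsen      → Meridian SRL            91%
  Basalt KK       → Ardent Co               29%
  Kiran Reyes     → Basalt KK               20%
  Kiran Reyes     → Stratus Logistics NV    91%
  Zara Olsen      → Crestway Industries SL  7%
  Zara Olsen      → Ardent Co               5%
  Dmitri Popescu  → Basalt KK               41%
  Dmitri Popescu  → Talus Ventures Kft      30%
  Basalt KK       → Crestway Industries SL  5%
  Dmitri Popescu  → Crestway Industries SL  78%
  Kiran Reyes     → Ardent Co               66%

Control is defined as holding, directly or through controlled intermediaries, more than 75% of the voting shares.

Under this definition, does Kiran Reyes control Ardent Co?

Kiran holds 91% of Stratus, so Kiran controls Stratus.
In Ardent, Kiran's side holds only 66%, not > 75%.
So Kiran does not control Ardent.

No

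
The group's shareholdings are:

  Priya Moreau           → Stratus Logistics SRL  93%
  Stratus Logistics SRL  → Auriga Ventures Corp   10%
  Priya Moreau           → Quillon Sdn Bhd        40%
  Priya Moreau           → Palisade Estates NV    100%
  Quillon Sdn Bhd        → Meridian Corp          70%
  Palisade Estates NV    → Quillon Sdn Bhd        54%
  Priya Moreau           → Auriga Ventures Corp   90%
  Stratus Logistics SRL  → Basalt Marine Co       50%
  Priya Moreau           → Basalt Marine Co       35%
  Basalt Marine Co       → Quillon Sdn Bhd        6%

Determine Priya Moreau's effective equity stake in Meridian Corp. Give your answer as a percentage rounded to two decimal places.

69.22%

Priya reaches Meridian along 4 paths.
Via Quillon: 40% × 70% = 28%.
Via Palisade → Quillon: 100% × 54% × 70% = 37.8%.
Via Stratus → Basalt → Quillon: 93% × 50% × 6% × 70% = 1.953%.
Via Basalt → Quillon: 35% × 6% × 70% = 1.47%.
Total: 28% + 37.8% + 1.953% + 1.47% = 69.223%.
Rounded: 69.22%.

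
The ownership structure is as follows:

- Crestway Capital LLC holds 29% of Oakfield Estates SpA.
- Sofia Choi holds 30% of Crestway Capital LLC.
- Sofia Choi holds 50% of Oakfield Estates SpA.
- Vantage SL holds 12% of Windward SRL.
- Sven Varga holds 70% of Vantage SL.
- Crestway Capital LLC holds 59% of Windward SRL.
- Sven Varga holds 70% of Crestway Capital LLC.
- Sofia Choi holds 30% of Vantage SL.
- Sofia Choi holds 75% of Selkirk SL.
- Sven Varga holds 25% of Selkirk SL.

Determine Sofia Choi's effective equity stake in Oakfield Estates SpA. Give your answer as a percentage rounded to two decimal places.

Sofia reaches Oakfield along 2 paths.
Via Crestway: 30% × 29% = 8.7%.
Direct stake: 50% = 50%.
Total: 8.7% + 50% = 58.7%.
Rounded: 58.70%.

58.70%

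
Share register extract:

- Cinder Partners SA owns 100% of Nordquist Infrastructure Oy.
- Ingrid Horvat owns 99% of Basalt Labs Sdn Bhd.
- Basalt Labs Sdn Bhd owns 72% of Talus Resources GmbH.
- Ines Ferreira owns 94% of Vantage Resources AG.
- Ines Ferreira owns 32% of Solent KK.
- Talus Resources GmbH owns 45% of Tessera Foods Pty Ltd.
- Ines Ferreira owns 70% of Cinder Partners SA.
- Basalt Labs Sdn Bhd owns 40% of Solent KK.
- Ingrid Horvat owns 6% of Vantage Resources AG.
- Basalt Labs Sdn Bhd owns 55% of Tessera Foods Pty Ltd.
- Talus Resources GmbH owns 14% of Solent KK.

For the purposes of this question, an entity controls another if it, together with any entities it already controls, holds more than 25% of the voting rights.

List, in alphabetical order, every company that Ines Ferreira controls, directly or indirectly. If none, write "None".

Cinder Partners SA, Nordquist Infrastructure Oy, Solent KK, Vantage Resources AG

Ines holds 94% of Vantage, so Ines controls Vantage.
Ines holds 32% of Solent, so Ines controls Solent.
Ines holds 70% of Cinder, so Ines controls Cinder.
Cinder holds 100% of Nordquist, so Ines controls Nordquist.
No other company's threshold is met.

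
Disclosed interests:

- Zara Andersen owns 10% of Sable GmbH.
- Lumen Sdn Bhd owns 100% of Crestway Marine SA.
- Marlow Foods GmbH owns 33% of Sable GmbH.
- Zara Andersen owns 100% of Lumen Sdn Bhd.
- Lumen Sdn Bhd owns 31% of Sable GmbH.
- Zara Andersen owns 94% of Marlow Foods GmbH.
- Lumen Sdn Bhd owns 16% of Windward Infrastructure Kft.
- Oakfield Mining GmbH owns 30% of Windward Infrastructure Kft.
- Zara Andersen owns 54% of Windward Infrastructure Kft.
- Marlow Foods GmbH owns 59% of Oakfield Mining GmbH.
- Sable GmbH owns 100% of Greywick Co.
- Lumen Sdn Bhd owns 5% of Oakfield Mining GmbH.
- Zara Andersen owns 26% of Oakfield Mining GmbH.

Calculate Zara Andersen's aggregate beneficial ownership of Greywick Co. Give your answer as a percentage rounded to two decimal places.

72.02%

Zara reaches Greywick along 3 paths.
Via Sable: 10% × 100% = 10%.
Via Marlow → Sable: 94% × 33% × 100% = 31.02%.
Via Lumen → Sable: 100% × 31% × 100% = 31%.
Total: 10% + 31.02% + 31% = 72.02%.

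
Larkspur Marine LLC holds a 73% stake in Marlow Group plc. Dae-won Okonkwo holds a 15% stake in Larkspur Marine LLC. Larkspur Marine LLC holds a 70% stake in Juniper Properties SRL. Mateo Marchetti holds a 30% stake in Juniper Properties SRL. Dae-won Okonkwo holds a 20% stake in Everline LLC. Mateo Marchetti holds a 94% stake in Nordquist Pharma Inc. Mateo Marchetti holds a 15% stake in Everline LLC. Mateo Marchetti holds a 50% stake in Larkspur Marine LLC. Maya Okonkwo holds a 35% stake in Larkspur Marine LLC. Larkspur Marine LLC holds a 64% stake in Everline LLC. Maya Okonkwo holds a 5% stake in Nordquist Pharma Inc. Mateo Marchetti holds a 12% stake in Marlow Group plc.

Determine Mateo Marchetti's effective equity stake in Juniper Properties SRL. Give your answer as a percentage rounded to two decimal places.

65.00%

Mateo reaches Juniper along 2 paths.
Via Larkspur: 50% × 70% = 35%.
Direct stake: 30% = 30%.
Total: 35% + 30% = 65%.
Rounded: 65.00%.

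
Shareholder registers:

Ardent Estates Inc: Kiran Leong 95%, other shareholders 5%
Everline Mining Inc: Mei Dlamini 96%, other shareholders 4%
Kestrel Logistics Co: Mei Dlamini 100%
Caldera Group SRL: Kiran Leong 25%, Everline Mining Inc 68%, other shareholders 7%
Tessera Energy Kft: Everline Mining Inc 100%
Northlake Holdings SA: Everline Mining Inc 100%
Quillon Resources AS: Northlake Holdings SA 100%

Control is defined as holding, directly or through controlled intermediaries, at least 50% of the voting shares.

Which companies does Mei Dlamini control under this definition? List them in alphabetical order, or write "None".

Mei holds 96% of Everline, so Mei controls Everline.
Mei holds 100% of Kestrel, so Mei controls Kestrel.
Everline holds 68% of Caldera, so Mei controls Caldera.
Everline holds 100% of Tessera, so Mei controls Tessera.
Everline holds 100% of Northlake, so Mei controls Northlake.
Northlake holds 100% of Quillon, so Mei controls Quillon.
No other company's threshold is met.

Caldera Group SRL, Everline Mining Inc, Kestrel Logistics Co, Northlake Holdings SA, Quillon Resources AS, Tessera Energy Kft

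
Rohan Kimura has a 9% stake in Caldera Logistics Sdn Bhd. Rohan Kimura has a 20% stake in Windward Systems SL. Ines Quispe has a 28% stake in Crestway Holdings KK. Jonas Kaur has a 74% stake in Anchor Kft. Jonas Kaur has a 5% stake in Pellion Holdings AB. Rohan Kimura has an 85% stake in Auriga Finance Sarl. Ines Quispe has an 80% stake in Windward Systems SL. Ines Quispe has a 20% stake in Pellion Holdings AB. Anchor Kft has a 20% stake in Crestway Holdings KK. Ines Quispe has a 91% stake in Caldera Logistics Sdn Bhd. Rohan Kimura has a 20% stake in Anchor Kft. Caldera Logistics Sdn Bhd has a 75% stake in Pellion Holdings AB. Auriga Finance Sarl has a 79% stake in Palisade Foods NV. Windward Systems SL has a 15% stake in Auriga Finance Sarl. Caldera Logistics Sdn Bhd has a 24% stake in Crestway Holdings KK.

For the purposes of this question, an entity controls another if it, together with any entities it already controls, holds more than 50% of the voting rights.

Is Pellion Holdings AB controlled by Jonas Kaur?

Jonas holds 74% of Anchor, so Jonas controls Anchor.
In Pellion, Jonas's side holds only 5%, not > 50%.
So Jonas does not control Pellion.

No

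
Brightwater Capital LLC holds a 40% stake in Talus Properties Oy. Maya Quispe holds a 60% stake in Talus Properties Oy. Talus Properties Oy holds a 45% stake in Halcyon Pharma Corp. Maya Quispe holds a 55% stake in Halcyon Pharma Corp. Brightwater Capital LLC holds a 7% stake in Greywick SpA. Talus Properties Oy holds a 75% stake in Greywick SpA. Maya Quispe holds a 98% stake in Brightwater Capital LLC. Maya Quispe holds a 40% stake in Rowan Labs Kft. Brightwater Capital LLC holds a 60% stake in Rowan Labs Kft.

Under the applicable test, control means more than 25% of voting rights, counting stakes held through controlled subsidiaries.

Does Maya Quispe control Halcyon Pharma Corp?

Yes

Maya holds 98% of Brightwater, so Maya controls Brightwater.
Maya and Brightwater together hold 60% + 40% = 100% of Talus, so Maya controls Talus.
Talus and Maya together hold 45% + 55% = 100% of Halcyon, so Maya controls Halcyon.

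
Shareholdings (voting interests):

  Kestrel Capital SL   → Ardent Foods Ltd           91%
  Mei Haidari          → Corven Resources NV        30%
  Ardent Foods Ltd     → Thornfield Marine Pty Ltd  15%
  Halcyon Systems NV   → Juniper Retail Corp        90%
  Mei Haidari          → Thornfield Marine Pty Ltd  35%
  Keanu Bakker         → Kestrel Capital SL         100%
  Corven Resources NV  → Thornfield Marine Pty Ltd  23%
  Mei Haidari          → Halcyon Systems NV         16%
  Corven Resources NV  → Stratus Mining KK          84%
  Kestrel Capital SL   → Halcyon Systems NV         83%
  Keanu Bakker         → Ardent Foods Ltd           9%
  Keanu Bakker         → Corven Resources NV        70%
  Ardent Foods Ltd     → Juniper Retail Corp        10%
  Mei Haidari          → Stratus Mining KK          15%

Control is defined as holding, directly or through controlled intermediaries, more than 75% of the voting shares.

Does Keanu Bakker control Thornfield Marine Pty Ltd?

No

Keanu holds 100% of Kestrel, so Keanu controls Kestrel.
Kestrel and Keanu together hold 91% + 9% = 100% of Ardent, so Keanu controls Ardent.
Kestrel holds 83% of Halcyon, so Keanu controls Halcyon.
Halcyon and Ardent together hold 90% + 10% = 100% of Juniper, so Keanu controls Juniper.
In Thornfield, Keanu's side holds only 15%, not > 75%.
So Keanu does not control Thornfield.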